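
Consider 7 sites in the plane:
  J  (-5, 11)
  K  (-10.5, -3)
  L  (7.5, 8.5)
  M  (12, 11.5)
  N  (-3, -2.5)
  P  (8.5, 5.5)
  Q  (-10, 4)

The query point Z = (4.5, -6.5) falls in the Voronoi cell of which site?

N

Squared Euclidean distances:
|ZJ|² = (4.5−(-5))² + (-6.5−11)² = 90.25 + 306.25 = 396.5
|ZK|² = (4.5−(-10.5))² + (-6.5−(-3))² = 225 + 12.25 = 237.25
|ZL|² = (4.5−7.5)² + (-6.5−8.5)² = 9 + 225 = 234
|ZM|² = (4.5−12)² + (-6.5−11.5)² = 56.25 + 324 = 380.25
|ZN|² = (4.5−(-3))² + (-6.5−(-2.5))² = 56.25 + 16 = 72.25
|ZP|² = (4.5−8.5)² + (-6.5−5.5)² = 16 + 144 = 160
|ZQ|² = (4.5−(-10))² + (-6.5−4)² = 210.25 + 110.25 = 320.5
Minimum is at N.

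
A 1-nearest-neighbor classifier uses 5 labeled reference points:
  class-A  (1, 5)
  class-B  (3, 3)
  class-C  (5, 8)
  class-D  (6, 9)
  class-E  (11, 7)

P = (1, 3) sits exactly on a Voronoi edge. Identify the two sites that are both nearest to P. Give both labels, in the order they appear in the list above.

class-A and class-B

Squared distances from P to each site:
d²(P, class-A) = (1−1)² + (3−5)² = 0 + 4 = 4
d²(P, class-B) = (1−3)² + (3−3)² = 4 + 0 = 4
d²(P, class-C) = (1−5)² + (3−8)² = 16 + 25 = 41
d²(P, class-D) = (1−6)² + (3−9)² = 25 + 36 = 61
d²(P, class-E) = (1−11)² + (3−7)² = 100 + 16 = 116
P is equidistant from class-A and class-B (both at squared distance 4), and every other site is strictly farther — so P lies on the class-A–class-B Voronoi edge.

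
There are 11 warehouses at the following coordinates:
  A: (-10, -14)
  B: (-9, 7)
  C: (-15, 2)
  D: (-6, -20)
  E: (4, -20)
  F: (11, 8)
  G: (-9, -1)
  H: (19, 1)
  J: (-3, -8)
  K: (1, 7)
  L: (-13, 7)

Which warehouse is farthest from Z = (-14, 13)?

E

Compare squared distances (the ordering matches that of the actual distances):
|ZA|² = (-14−(-10))² + (13−(-14))² = 16 + 729 = 745
|ZB|² = (-14−(-9))² + (13−7)² = 25 + 36 = 61
|ZC|² = (-14−(-15))² + (13−2)² = 1 + 121 = 122
|ZD|² = (-14−(-6))² + (13−(-20))² = 64 + 1089 = 1153
|ZE|² = (-14−4)² + (13−(-20))² = 324 + 1089 = 1413
|ZF|² = (-14−11)² + (13−8)² = 625 + 25 = 650
|ZG|² = (-14−(-9))² + (13−(-1))² = 25 + 196 = 221
|ZH|² = (-14−19)² + (13−1)² = 1089 + 144 = 1233
|ZJ|² = (-14−(-3))² + (13−(-8))² = 121 + 441 = 562
|ZK|² = (-14−1)² + (13−7)² = 225 + 36 = 261
|ZL|² = (-14−(-13))² + (13−7)² = 1 + 36 = 37
The largest is to E.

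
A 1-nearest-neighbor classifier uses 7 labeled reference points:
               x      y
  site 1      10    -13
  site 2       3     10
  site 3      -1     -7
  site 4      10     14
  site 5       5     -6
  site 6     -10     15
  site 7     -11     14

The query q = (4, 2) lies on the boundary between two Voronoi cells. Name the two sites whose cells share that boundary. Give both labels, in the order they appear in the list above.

Squared distances from q to each site:
d²(q, site 1) = 36 + 225 = 261
d²(q, site 2) = 1 + 64 = 65
d²(q, site 3) = 25 + 81 = 106
d²(q, site 4) = 36 + 144 = 180
d²(q, site 5) = 1 + 64 = 65
d²(q, site 6) = 196 + 169 = 365
d²(q, site 7) = 225 + 144 = 369
q is equidistant from site 2 and site 5 (both at squared distance 65), and every other site is strictly farther — so q lies on the site 2–site 5 Voronoi edge.

site 2 and site 5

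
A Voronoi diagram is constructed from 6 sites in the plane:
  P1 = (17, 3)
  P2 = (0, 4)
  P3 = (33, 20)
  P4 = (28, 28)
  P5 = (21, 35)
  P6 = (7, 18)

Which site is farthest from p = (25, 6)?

Compare squared distances (the ordering matches that of the actual distances):
|pP1|² = 64 + 9 = 73
|pP2|² = 625 + 4 = 629
|pP3|² = 64 + 196 = 260
|pP4|² = 9 + 484 = 493
|pP5|² = 16 + 841 = 857
|pP6|² = 324 + 144 = 468
The largest is to P5.

P5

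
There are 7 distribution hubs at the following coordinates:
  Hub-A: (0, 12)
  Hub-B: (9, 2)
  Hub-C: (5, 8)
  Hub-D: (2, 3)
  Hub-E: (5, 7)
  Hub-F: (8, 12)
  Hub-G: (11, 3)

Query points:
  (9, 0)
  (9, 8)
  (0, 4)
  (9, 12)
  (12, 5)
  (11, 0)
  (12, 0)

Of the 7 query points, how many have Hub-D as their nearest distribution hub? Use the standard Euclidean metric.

1

(9, 0) — d² to each: Hub-A:225, Hub-B:4, Hub-C:80, Hub-D:58, Hub-E:65, Hub-F:145, Hub-G:13 → nearest is Hub-B
(9, 8) — d² to each: Hub-A:97, Hub-B:36, Hub-C:16, Hub-D:74, Hub-E:17, Hub-F:17, Hub-G:29 → nearest is Hub-C
(0, 4) — d² to each: Hub-A:64, Hub-B:85, Hub-C:41, Hub-D:5, Hub-E:34, Hub-F:128, Hub-G:122 → nearest is Hub-D
(9, 12) — d² to each: Hub-A:81, Hub-B:100, Hub-C:32, Hub-D:130, Hub-E:41, Hub-F:1, Hub-G:85 → nearest is Hub-F
(12, 5) — d² to each: Hub-A:193, Hub-B:18, Hub-C:58, Hub-D:104, Hub-E:53, Hub-F:65, Hub-G:5 → nearest is Hub-G
(11, 0) — d² to each: Hub-A:265, Hub-B:8, Hub-C:100, Hub-D:90, Hub-E:85, Hub-F:153, Hub-G:9 → nearest is Hub-B
(12, 0) — d² to each: Hub-A:288, Hub-B:13, Hub-C:113, Hub-D:109, Hub-E:98, Hub-F:160, Hub-G:10 → nearest is Hub-G
1 of the 7 points has Hub-D as nearest.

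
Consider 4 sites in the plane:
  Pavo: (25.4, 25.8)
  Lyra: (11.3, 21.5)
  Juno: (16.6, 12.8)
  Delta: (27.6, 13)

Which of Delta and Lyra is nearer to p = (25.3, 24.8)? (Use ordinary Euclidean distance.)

Delta

Compare squared distances:
d²(p, Delta) = (25.3−27.6)² + (24.8−13)² = 5.29 + 139.24 = 144.53
d²(p, Lyra) = (25.3−11.3)² + (24.8−21.5)² = 196 + 10.89 = 206.89
144.53 < 206.89, so Delta is closer.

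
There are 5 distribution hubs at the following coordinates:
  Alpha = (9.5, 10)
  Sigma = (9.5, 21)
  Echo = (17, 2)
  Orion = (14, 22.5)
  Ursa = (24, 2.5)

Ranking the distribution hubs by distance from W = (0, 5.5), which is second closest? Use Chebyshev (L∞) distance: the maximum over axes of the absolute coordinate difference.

d(W, Alpha) = max(9.5, 4.5) = 9.5
d(W, Sigma) = max(9.5, 15.5) = 15.5
d(W, Echo) = max(17, 3.5) = 17
d(W, Orion) = max(14, 17) = 17
d(W, Ursa) = max(24, 3) = 24
Sorted ascending: Alpha, Sigma, Echo, … — the second-nearest is Sigma.

Sigma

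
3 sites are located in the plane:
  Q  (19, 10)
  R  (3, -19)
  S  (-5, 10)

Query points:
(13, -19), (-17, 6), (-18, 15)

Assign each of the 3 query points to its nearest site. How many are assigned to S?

(13, -19) — d² to each: Q:877, R:100, S:1165 → nearest is R
(-17, 6) — d² to each: Q:1312, R:1025, S:160 → nearest is S
(-18, 15) — d² to each: Q:1394, R:1597, S:194 → nearest is S
2 of the 3 points have S as nearest.

2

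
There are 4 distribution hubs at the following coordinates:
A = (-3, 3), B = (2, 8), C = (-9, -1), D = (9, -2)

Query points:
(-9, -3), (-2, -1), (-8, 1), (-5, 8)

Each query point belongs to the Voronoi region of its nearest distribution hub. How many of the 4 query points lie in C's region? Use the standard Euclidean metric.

2

(-9, -3) — d² to each: A:72, B:242, C:4, D:325 → nearest is C
(-2, -1) — d² to each: A:17, B:97, C:49, D:122 → nearest is A
(-8, 1) — d² to each: A:29, B:149, C:5, D:298 → nearest is C
(-5, 8) — d² to each: A:29, B:49, C:97, D:296 → nearest is A
2 of the 4 points have C as nearest.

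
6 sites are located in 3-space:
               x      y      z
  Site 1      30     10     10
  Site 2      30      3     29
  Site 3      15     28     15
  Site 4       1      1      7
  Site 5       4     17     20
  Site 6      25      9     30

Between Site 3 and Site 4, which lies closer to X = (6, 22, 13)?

Site 3

Compare squared distances:
d²(X, Site 3) = (6−15)² + (22−28)² + (13−15)² = 81 + 36 + 4 = 121
d²(X, Site 4) = (6−1)² + (22−1)² + (13−7)² = 25 + 441 + 36 = 502
121 < 502, so Site 3 is closer.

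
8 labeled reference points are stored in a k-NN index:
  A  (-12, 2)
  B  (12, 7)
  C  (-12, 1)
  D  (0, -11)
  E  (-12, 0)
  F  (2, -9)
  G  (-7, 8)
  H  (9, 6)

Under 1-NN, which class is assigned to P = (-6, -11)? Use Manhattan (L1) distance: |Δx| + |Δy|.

d(P,A) = 6 + 13 = 19
d(P,B) = 18 + 18 = 36
d(P,C) = 6 + 12 = 18
d(P,D) = 6 + 0 = 6
d(P,E) = 6 + 11 = 17
d(P,F) = 8 + 2 = 10
d(P,G) = 1 + 19 = 20
d(P,H) = 15 + 17 = 32
Minimum is at D.

D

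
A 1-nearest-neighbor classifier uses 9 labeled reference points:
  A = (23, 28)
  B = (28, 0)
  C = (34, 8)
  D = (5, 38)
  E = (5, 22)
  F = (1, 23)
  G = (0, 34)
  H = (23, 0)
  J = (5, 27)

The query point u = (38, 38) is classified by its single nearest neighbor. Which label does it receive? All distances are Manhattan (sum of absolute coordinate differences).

d(u,A) = |38−23| + |38−28| = 15 + 10 = 25
d(u,B) = |38−28| + |38−0| = 10 + 38 = 48
d(u,C) = |38−34| + |38−8| = 4 + 30 = 34
d(u,D) = |38−5| + |38−38| = 33 + 0 = 33
d(u,E) = |38−5| + |38−22| = 33 + 16 = 49
d(u,F) = |38−1| + |38−23| = 37 + 15 = 52
d(u,G) = |38−0| + |38−34| = 38 + 4 = 42
d(u,H) = |38−23| + |38−0| = 15 + 38 = 53
d(u,J) = |38−5| + |38−27| = 33 + 11 = 44
The smallest is to A, so u lies in the Voronoi region of A.

A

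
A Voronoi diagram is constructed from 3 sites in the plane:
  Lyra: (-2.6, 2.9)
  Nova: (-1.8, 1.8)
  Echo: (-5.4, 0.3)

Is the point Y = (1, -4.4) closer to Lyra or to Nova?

Compare squared distances:
d²(Y, Lyra) = (1−(-2.6))² + (-4.4−2.9)² = 12.96 + 53.29 = 66.25
d²(Y, Nova) = (1−(-1.8))² + (-4.4−1.8)² = 7.84 + 38.44 = 46.28
66.25 > 46.28, so Nova is closer.

Nova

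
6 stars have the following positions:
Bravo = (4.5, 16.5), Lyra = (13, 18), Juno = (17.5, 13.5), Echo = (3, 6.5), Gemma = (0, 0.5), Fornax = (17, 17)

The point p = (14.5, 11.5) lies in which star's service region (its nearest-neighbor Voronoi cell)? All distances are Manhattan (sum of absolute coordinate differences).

Juno

d(p, Bravo) = |14.5−4.5| + |11.5−16.5| = 10 + 5 = 15
d(p, Lyra) = |14.5−13| + |11.5−18| = 1.5 + 6.5 = 8
d(p, Juno) = |14.5−17.5| + |11.5−13.5| = 3 + 2 = 5
d(p, Echo) = |14.5−3| + |11.5−6.5| = 11.5 + 5 = 16.5
d(p, Gemma) = |14.5−0| + |11.5−0.5| = 14.5 + 11 = 25.5
d(p, Fornax) = |14.5−17| + |11.5−17| = 2.5 + 5.5 = 8
Minimum is at Juno.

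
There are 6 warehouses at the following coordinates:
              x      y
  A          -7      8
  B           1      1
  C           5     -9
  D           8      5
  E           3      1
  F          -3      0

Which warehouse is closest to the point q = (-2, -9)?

Squared Euclidean distances:
|qA|² = (-2−(-7))² + (-9−8)² = 25 + 289 = 314
|qB|² = (-2−1)² + (-9−1)² = 9 + 100 = 109
|qC|² = (-2−5)² + (-9−(-9))² = 49 + 0 = 49
|qD|² = (-2−8)² + (-9−5)² = 100 + 196 = 296
|qE|² = (-2−3)² + (-9−1)² = 25 + 100 = 125
|qF|² = (-2−(-3))² + (-9−0)² = 1 + 81 = 82
The smallest is to C, so q lies in the Voronoi region of C.

C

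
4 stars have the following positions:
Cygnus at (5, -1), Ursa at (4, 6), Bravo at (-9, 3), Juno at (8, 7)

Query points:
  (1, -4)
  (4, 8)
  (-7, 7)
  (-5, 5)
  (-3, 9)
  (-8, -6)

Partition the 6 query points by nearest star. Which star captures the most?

(1, -4) — d² to each: Cygnus:25, Ursa:109, Bravo:149, Juno:170 → nearest is Cygnus
(4, 8) — d² to each: Cygnus:82, Ursa:4, Bravo:194, Juno:17 → nearest is Ursa
(-7, 7) — d² to each: Cygnus:208, Ursa:122, Bravo:20, Juno:225 → nearest is Bravo
(-5, 5) — d² to each: Cygnus:136, Ursa:82, Bravo:20, Juno:173 → nearest is Bravo
(-3, 9) — d² to each: Cygnus:164, Ursa:58, Bravo:72, Juno:125 → nearest is Ursa
(-8, -6) — d² to each: Cygnus:194, Ursa:288, Bravo:82, Juno:425 → nearest is Bravo
Tally — Cygnus:1, Ursa:2, Bravo:3. Bravo captures the most (3).

Bravo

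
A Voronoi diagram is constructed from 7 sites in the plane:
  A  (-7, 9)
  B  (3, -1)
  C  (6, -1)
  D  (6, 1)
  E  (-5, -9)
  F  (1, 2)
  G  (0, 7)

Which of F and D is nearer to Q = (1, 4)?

Compare squared distances:
|QF|² = (1−1)² + (4−2)² = 0 + 4 = 4
|QD|² = (1−6)² + (4−1)² = 25 + 9 = 34
4 < 34, so F is closer.

F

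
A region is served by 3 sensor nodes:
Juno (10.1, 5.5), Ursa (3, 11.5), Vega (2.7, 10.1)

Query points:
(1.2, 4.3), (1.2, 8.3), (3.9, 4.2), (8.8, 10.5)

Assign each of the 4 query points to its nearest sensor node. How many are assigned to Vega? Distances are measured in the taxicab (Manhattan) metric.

3

(1.2, 4.3) — d to each: Juno:10.1, Ursa:9, Vega:7.3 → nearest is Vega
(1.2, 8.3) — d to each: Juno:11.7, Ursa:5, Vega:3.3 → nearest is Vega
(3.9, 4.2) — d to each: Juno:7.5, Ursa:8.2, Vega:7.1 → nearest is Vega
(8.8, 10.5) — d to each: Juno:6.3, Ursa:6.8, Vega:6.5 → nearest is Juno
3 of the 4 points have Vega as nearest.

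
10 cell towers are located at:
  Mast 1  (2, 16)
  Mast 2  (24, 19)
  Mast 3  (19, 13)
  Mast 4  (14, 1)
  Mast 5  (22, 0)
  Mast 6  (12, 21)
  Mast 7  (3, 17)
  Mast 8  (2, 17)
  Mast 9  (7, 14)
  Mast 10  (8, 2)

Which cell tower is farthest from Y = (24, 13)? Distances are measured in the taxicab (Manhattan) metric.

Mast 10

d(Y, Mast 1) = |24−2| + |13−16| = 22 + 3 = 25
d(Y, Mast 2) = |24−24| + |13−19| = 0 + 6 = 6
d(Y, Mast 3) = |24−19| + |13−13| = 5 + 0 = 5
d(Y, Mast 4) = |24−14| + |13−1| = 10 + 12 = 22
d(Y, Mast 5) = |24−22| + |13−0| = 2 + 13 = 15
d(Y, Mast 6) = |24−12| + |13−21| = 12 + 8 = 20
d(Y, Mast 7) = |24−3| + |13−17| = 21 + 4 = 25
d(Y, Mast 8) = |24−2| + |13−17| = 22 + 4 = 26
d(Y, Mast 9) = |24−7| + |13−14| = 17 + 1 = 18
d(Y, Mast 10) = |24−8| + |13−2| = 16 + 11 = 27
The largest is to Mast 10.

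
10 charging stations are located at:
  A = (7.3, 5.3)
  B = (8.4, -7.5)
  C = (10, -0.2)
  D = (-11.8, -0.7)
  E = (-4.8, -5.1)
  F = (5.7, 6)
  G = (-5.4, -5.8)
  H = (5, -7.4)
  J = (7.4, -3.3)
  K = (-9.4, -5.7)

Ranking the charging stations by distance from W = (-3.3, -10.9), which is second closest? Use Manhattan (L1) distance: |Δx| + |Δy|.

d(W,A) = 10.6 + 16.2 = 26.8
d(W,B) = 11.7 + 3.4 = 15.1
d(W,C) = 13.3 + 10.7 = 24
d(W,D) = 8.5 + 10.2 = 18.7
d(W,E) = 1.5 + 5.8 = 7.3
d(W,F) = 9 + 16.9 = 25.9
d(W,G) = 2.1 + 5.1 = 7.2
d(W,H) = 8.3 + 3.5 = 11.8
d(W,J) = 10.7 + 7.6 = 18.3
d(W,K) = 6.1 + 5.2 = 11.3
Sorted ascending: G, E, K, … — the second-nearest is E.

E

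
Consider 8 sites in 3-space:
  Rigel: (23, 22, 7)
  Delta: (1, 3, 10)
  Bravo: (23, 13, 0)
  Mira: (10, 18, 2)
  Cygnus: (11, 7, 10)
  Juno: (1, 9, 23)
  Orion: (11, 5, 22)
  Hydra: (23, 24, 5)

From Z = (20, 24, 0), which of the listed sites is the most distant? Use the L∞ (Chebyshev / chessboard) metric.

Juno

d(Z, Rigel) = max(3, 2, 7) = 7
d(Z, Delta) = max(19, 21, 10) = 21
d(Z, Bravo) = max(3, 11, 0) = 11
d(Z, Mira) = max(10, 6, 2) = 10
d(Z, Cygnus) = max(9, 17, 10) = 17
d(Z, Juno) = max(19, 15, 23) = 23
d(Z, Orion) = max(9, 19, 22) = 22
d(Z, Hydra) = max(3, 0, 5) = 5
The largest is to Juno.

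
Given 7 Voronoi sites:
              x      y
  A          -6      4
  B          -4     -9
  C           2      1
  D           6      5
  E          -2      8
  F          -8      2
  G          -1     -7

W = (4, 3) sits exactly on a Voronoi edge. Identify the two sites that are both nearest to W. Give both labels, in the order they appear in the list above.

C and D

Squared distances from W to each site:
|WA|² = (4−(-6))² + (3−4)² = 100 + 1 = 101
|WB|² = (4−(-4))² + (3−(-9))² = 64 + 144 = 208
|WC|² = (4−2)² + (3−1)² = 4 + 4 = 8
|WD|² = (4−6)² + (3−5)² = 4 + 4 = 8
|WE|² = (4−(-2))² + (3−8)² = 36 + 25 = 61
|WF|² = (4−(-8))² + (3−2)² = 144 + 1 = 145
|WG|² = (4−(-1))² + (3−(-7))² = 25 + 100 = 125
W is equidistant from C and D (both at squared distance 8), and every other site is strictly farther — so W lies on the C–D Voronoi edge.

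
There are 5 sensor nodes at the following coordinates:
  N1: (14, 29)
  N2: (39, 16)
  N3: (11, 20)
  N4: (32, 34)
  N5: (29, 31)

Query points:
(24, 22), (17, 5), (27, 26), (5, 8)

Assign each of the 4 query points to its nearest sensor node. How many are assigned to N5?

(24, 22) — d² to each: N1:149, N2:261, N3:173, N4:208, N5:106 → nearest is N5
(17, 5) — d² to each: N1:585, N2:605, N3:261, N4:1066, N5:820 → nearest is N3
(27, 26) — d² to each: N1:178, N2:244, N3:292, N4:89, N5:29 → nearest is N5
(5, 8) — d² to each: N1:522, N2:1220, N3:180, N4:1405, N5:1105 → nearest is N3
2 of the 4 points have N5 as nearest.

2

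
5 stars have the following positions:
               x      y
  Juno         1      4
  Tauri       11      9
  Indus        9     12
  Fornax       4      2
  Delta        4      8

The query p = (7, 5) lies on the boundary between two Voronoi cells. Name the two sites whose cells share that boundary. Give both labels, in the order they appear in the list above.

Fornax and Delta

Squared distances from p to each site:
d²(p, Juno) = (7−1)² + (5−4)² = 36 + 1 = 37
d²(p, Tauri) = (7−11)² + (5−9)² = 16 + 16 = 32
d²(p, Indus) = (7−9)² + (5−12)² = 4 + 49 = 53
d²(p, Fornax) = (7−4)² + (5−2)² = 9 + 9 = 18
d²(p, Delta) = (7−4)² + (5−8)² = 9 + 9 = 18
p is equidistant from Fornax and Delta (both at squared distance 18), and every other site is strictly farther — so p lies on the Fornax–Delta Voronoi edge.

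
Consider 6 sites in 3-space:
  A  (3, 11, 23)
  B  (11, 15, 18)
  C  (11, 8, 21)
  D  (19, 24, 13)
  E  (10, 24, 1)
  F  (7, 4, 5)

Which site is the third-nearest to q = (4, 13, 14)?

Squared Euclidean distances:
|qA|² = (4−3)² + (13−11)² + (14−23)² = 1 + 4 + 81 = 86
|qB|² = (4−11)² + (13−15)² + (14−18)² = 49 + 4 + 16 = 69
|qC|² = (4−11)² + (13−8)² + (14−21)² = 49 + 25 + 49 = 123
|qD|² = (4−19)² + (13−24)² + (14−13)² = 225 + 121 + 1 = 347
|qE|² = (4−10)² + (13−24)² + (14−1)² = 36 + 121 + 169 = 326
|qF|² = (4−7)² + (13−4)² + (14−5)² = 9 + 81 + 81 = 171
Sorted ascending: B, A, C, F, … — the third-nearest is C.

C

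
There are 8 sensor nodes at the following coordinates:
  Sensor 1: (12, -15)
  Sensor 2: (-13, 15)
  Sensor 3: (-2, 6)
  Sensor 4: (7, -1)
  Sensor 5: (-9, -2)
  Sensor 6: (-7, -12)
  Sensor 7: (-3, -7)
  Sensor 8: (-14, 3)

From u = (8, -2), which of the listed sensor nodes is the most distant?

Sensor 2

Compare squared distances (the ordering matches that of the actual distances):
d²(u, Sensor 1) = 16 + 169 = 185
d²(u, Sensor 2) = 441 + 289 = 730
d²(u, Sensor 3) = 100 + 64 = 164
d²(u, Sensor 4) = 1 + 1 = 2
d²(u, Sensor 5) = 289 + 0 = 289
d²(u, Sensor 6) = 225 + 100 = 325
d²(u, Sensor 7) = 121 + 25 = 146
d²(u, Sensor 8) = 484 + 25 = 509
The largest is to Sensor 2.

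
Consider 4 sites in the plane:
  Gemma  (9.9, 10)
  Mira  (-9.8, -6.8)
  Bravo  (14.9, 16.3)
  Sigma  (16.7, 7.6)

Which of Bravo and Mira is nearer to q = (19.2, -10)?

Compare squared distances:
d²(q, Bravo) = (19.2−14.9)² + (-10−16.3)² = 18.49 + 691.69 = 710.18
d²(q, Mira) = (19.2−(-9.8))² + (-10−(-6.8))² = 841 + 10.24 = 851.24
710.18 < 851.24, so Bravo is closer.

Bravo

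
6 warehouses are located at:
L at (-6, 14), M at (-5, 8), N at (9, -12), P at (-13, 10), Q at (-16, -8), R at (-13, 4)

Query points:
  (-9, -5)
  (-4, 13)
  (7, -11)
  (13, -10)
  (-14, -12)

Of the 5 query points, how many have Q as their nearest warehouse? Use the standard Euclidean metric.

2

(-9, -5) — d² to each: L:370, M:185, N:373, P:241, Q:58, R:97 → nearest is Q
(-4, 13) — d² to each: L:5, M:26, N:794, P:90, Q:585, R:162 → nearest is L
(7, -11) — d² to each: L:794, M:505, N:5, P:841, Q:538, R:625 → nearest is N
(13, -10) — d² to each: L:937, M:648, N:20, P:1076, Q:845, R:872 → nearest is N
(-14, -12) — d² to each: L:740, M:481, N:529, P:485, Q:20, R:257 → nearest is Q
2 of the 5 points have Q as nearest.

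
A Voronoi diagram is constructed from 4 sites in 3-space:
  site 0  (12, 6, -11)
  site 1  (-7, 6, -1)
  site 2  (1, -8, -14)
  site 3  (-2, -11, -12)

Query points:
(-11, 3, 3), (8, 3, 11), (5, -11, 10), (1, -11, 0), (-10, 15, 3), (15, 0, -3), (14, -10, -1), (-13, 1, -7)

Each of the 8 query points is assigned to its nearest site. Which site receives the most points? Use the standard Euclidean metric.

(-11, 3, 3) — d² to each: site 0:734, site 1:41, site 2:554, site 3:502 → nearest is site 1
(8, 3, 11) — d² to each: site 0:509, site 1:378, site 2:795, site 3:825 → nearest is site 1
(5, -11, 10) — d² to each: site 0:779, site 1:554, site 2:601, site 3:533 → nearest is site 3
(1, -11, 0) — d² to each: site 0:531, site 1:354, site 2:205, site 3:153 → nearest is site 3
(-10, 15, 3) — d² to each: site 0:761, site 1:106, site 2:939, site 3:965 → nearest is site 1
(15, 0, -3) — d² to each: site 0:109, site 1:524, site 2:381, site 3:491 → nearest is site 0
(14, -10, -1) — d² to each: site 0:360, site 1:697, site 2:342, site 3:378 → nearest is site 2
(-13, 1, -7) — d² to each: site 0:666, site 1:97, site 2:326, site 3:290 → nearest is site 1
Tally — site 0:1, site 1:4, site 2:1, site 3:2. site 1 captures the most (4).

site 1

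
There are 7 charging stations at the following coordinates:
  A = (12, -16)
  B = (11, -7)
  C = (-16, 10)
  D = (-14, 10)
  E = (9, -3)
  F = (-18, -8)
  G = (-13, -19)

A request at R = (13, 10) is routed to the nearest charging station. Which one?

E

Since √ is increasing, it suffices to compare squared distances:
|RA|² = (13−12)² + (10−(-16))² = 1 + 676 = 677
|RB|² = (13−11)² + (10−(-7))² = 4 + 289 = 293
|RC|² = (13−(-16))² + (10−10)² = 841 + 0 = 841
|RD|² = (13−(-14))² + (10−10)² = 729 + 0 = 729
|RE|² = (13−9)² + (10−(-3))² = 16 + 169 = 185
|RF|² = (13−(-18))² + (10−(-8))² = 961 + 324 = 1285
|RG|² = (13−(-13))² + (10−(-19))² = 676 + 841 = 1517
The smallest is to E, so R lies in the Voronoi region of E.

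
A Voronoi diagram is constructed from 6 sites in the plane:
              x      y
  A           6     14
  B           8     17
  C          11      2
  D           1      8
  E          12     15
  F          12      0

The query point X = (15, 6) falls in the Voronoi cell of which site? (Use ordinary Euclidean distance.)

Squared Euclidean distances:
|XA|² = 81 + 64 = 145
|XB|² = 49 + 121 = 170
|XC|² = 16 + 16 = 32
|XD|² = 196 + 4 = 200
|XE|² = 9 + 81 = 90
|XF|² = 9 + 36 = 45
Minimum is at C.

C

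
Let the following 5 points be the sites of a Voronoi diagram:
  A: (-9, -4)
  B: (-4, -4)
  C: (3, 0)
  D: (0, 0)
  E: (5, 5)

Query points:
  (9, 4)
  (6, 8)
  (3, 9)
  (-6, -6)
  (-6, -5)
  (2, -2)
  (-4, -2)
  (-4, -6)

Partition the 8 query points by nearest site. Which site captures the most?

(9, 4) — d² to each: A:388, B:233, C:52, D:97, E:17 → nearest is E
(6, 8) — d² to each: A:369, B:244, C:73, D:100, E:10 → nearest is E
(3, 9) — d² to each: A:313, B:218, C:81, D:90, E:20 → nearest is E
(-6, -6) — d² to each: A:13, B:8, C:117, D:72, E:242 → nearest is B
(-6, -5) — d² to each: A:10, B:5, C:106, D:61, E:221 → nearest is B
(2, -2) — d² to each: A:125, B:40, C:5, D:8, E:58 → nearest is C
(-4, -2) — d² to each: A:29, B:4, C:53, D:20, E:130 → nearest is B
(-4, -6) — d² to each: A:29, B:4, C:85, D:52, E:202 → nearest is B
Tally — B:4, C:1, E:3. B captures the most (4).

B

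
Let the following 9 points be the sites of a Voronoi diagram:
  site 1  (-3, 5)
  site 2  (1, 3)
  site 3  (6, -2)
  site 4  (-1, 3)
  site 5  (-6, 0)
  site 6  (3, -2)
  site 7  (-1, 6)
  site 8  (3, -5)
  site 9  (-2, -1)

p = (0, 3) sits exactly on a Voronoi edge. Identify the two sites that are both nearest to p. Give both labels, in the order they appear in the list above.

site 2 and site 4

Squared distances from p to each site:
d²(p, site 1) = (0−(-3))² + (3−5)² = 9 + 4 = 13
d²(p, site 2) = (0−1)² + (3−3)² = 1 + 0 = 1
d²(p, site 3) = (0−6)² + (3−(-2))² = 36 + 25 = 61
d²(p, site 4) = (0−(-1))² + (3−3)² = 1 + 0 = 1
d²(p, site 5) = (0−(-6))² + (3−0)² = 36 + 9 = 45
d²(p, site 6) = (0−3)² + (3−(-2))² = 9 + 25 = 34
d²(p, site 7) = (0−(-1))² + (3−6)² = 1 + 9 = 10
d²(p, site 8) = (0−3)² + (3−(-5))² = 9 + 64 = 73
d²(p, site 9) = (0−(-2))² + (3−(-1))² = 4 + 16 = 20
p is equidistant from site 2 and site 4 (both at squared distance 1), and every other site is strictly farther — so p lies on the site 2–site 4 Voronoi edge.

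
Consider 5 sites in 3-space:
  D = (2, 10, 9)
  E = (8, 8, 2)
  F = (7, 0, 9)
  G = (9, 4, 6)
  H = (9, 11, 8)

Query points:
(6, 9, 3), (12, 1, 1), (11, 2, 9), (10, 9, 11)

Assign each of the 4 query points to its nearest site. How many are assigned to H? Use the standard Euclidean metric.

1

(6, 9, 3) — d² to each: D:53, E:6, F:118, G:43, H:38 → nearest is E
(12, 1, 1) — d² to each: D:245, E:66, F:90, G:43, H:158 → nearest is G
(11, 2, 9) — d² to each: D:145, E:94, F:20, G:17, H:86 → nearest is G
(10, 9, 11) — d² to each: D:69, E:86, F:94, G:51, H:14 → nearest is H
1 of the 4 points has H as nearest.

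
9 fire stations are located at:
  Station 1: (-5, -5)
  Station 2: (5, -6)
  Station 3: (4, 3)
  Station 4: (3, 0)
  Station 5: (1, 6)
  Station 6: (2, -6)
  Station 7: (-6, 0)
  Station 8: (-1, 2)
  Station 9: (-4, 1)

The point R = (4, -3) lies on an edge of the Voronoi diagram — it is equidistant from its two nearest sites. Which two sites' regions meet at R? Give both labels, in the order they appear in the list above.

Squared distances from R to each site:
d²(R, Station 1) = 81 + 4 = 85
d²(R, Station 2) = 1 + 9 = 10
d²(R, Station 3) = 0 + 36 = 36
d²(R, Station 4) = 1 + 9 = 10
d²(R, Station 5) = 9 + 81 = 90
d²(R, Station 6) = 4 + 9 = 13
d²(R, Station 7) = 100 + 9 = 109
d²(R, Station 8) = 25 + 25 = 50
d²(R, Station 9) = 64 + 16 = 80
R is equidistant from Station 2 and Station 4 (both at squared distance 10), and every other site is strictly farther — so R lies on the Station 2–Station 4 Voronoi edge.

Station 2 and Station 4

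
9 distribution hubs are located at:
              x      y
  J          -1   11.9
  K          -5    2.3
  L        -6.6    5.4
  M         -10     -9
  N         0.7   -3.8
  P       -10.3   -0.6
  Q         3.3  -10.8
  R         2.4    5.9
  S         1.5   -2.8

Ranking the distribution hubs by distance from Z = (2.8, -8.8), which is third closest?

Compare squared distances (the ordering matches that of the actual distances):
|ZJ|² = (2.8−(-1))² + (-8.8−11.9)² = 14.44 + 428.49 = 442.93
|ZK|² = (2.8−(-5))² + (-8.8−2.3)² = 60.84 + 123.21 = 184.05
|ZL|² = (2.8−(-6.6))² + (-8.8−5.4)² = 88.36 + 201.64 = 290
|ZM|² = (2.8−(-10))² + (-8.8−(-9))² = 163.84 + 0.04 = 163.88
|ZN|² = (2.8−0.7)² + (-8.8−(-3.8))² = 4.41 + 25 = 29.41
|ZP|² = (2.8−(-10.3))² + (-8.8−(-0.6))² = 171.61 + 67.24 = 238.85
|ZQ|² = (2.8−3.3)² + (-8.8−(-10.8))² = 0.25 + 4 = 4.25
|ZR|² = (2.8−2.4)² + (-8.8−5.9)² = 0.16 + 216.09 = 216.25
|ZS|² = (2.8−1.5)² + (-8.8−(-2.8))² = 1.69 + 36 = 37.69
Sorted ascending: Q, N, S, M, … — the third-nearest is S.

S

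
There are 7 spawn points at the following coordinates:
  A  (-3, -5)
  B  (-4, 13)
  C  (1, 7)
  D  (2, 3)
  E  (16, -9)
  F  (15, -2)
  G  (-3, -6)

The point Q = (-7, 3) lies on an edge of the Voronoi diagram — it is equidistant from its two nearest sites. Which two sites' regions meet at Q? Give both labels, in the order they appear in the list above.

Squared distances from Q to each site:
|QA|² = (-7−(-3))² + (3−(-5))² = 16 + 64 = 80
|QB|² = (-7−(-4))² + (3−13)² = 9 + 100 = 109
|QC|² = (-7−1)² + (3−7)² = 64 + 16 = 80
|QD|² = (-7−2)² + (3−3)² = 81 + 0 = 81
|QE|² = (-7−16)² + (3−(-9))² = 529 + 144 = 673
|QF|² = (-7−15)² + (3−(-2))² = 484 + 25 = 509
|QG|² = (-7−(-3))² + (3−(-6))² = 16 + 81 = 97
Q is equidistant from A and C (both at squared distance 80), and every other site is strictly farther — so Q lies on the A–C Voronoi edge.

A and C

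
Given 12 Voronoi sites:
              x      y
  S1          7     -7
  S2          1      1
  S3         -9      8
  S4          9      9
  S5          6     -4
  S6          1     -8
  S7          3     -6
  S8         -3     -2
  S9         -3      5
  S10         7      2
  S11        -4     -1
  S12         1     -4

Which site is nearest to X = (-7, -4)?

Since √ is increasing, it suffices to compare squared distances:
|XS1|² = (-7−7)² + (-4−(-7))² = 196 + 9 = 205
|XS2|² = (-7−1)² + (-4−1)² = 64 + 25 = 89
|XS3|² = (-7−(-9))² + (-4−8)² = 4 + 144 = 148
|XS4|² = (-7−9)² + (-4−9)² = 256 + 169 = 425
|XS5|² = (-7−6)² + (-4−(-4))² = 169 + 0 = 169
|XS6|² = (-7−1)² + (-4−(-8))² = 64 + 16 = 80
|XS7|² = (-7−3)² + (-4−(-6))² = 100 + 4 = 104
|XS8|² = (-7−(-3))² + (-4−(-2))² = 16 + 4 = 20
|XS9|² = (-7−(-3))² + (-4−5)² = 16 + 81 = 97
d²(X, S10) = (-7−7)² + (-4−2)² = 196 + 36 = 232
d²(X, S11) = (-7−(-4))² + (-4−(-1))² = 9 + 9 = 18
d²(X, S12) = (-7−1)² + (-4−(-4))² = 64 + 0 = 64
S11 is nearest.

S11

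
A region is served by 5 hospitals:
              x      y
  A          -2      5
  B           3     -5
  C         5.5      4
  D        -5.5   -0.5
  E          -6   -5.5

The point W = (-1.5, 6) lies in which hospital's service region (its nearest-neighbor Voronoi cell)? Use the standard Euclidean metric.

Compare squared distances (the ordering matches that of the actual distances):
|WA|² = 0.25 + 1 = 1.25
|WB|² = 20.25 + 121 = 141.25
|WC|² = 49 + 4 = 53
|WD|² = 16 + 42.25 = 58.25
|WE|² = 20.25 + 132.25 = 152.5
The smallest is to A, so W lies in the Voronoi region of A.

A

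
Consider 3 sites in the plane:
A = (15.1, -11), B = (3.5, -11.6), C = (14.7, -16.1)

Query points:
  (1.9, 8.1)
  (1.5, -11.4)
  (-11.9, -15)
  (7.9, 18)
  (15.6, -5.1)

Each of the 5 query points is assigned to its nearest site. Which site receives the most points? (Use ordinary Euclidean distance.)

B

(1.9, 8.1) — d² to each: A:539.05, B:390.65, C:749.48 → nearest is B
(1.5, -11.4) — d² to each: A:185.12, B:4.04, C:196.33 → nearest is B
(-11.9, -15) — d² to each: A:745, B:248.72, C:708.77 → nearest is B
(7.9, 18) — d² to each: A:892.84, B:895.52, C:1209.05 → nearest is A
(15.6, -5.1) — d² to each: A:35.06, B:188.66, C:121.81 → nearest is A
Tally — A:2, B:3. B captures the most (3).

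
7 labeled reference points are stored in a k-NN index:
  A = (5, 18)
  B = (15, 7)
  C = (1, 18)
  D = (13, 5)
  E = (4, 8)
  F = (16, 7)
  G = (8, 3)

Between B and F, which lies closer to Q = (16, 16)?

Compare squared distances:
|QB|² = (16−15)² + (16−7)² = 1 + 81 = 82
|QF|² = (16−16)² + (16−7)² = 0 + 81 = 81
82 > 81, so F is closer.

F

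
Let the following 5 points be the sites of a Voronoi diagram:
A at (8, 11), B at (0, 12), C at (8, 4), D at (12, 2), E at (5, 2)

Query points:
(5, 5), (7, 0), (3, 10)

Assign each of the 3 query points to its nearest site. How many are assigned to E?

(5, 5) — d² to each: A:45, B:74, C:10, D:58, E:9 → nearest is E
(7, 0) — d² to each: A:122, B:193, C:17, D:29, E:8 → nearest is E
(3, 10) — d² to each: A:26, B:13, C:61, D:145, E:68 → nearest is B
2 of the 3 points have E as nearest.

2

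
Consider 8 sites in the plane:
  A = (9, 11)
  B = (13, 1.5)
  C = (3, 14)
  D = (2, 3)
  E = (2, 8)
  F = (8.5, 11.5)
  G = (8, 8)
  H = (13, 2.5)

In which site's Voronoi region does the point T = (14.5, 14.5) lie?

A

Squared Euclidean distances:
|TA|² = (14.5−9)² + (14.5−11)² = 30.25 + 12.25 = 42.5
|TB|² = (14.5−13)² + (14.5−1.5)² = 2.25 + 169 = 171.25
|TC|² = (14.5−3)² + (14.5−14)² = 132.25 + 0.25 = 132.5
|TD|² = (14.5−2)² + (14.5−3)² = 156.25 + 132.25 = 288.5
|TE|² = (14.5−2)² + (14.5−8)² = 156.25 + 42.25 = 198.5
|TF|² = (14.5−8.5)² + (14.5−11.5)² = 36 + 9 = 45
|TG|² = (14.5−8)² + (14.5−8)² = 42.25 + 42.25 = 84.5
|TH|² = (14.5−13)² + (14.5−2.5)² = 2.25 + 144 = 146.25
The smallest is to A, so T lies in the Voronoi region of A.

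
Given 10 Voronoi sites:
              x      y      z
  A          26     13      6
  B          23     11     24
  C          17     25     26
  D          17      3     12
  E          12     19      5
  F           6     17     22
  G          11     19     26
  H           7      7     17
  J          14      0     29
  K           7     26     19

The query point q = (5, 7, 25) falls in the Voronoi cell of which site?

H

Since √ is increasing, it suffices to compare squared distances:
|qA|² = (5−26)² + (7−13)² + (25−6)² = 441 + 36 + 361 = 838
|qB|² = (5−23)² + (7−11)² + (25−24)² = 324 + 16 + 1 = 341
|qC|² = (5−17)² + (7−25)² + (25−26)² = 144 + 324 + 1 = 469
|qD|² = (5−17)² + (7−3)² + (25−12)² = 144 + 16 + 169 = 329
|qE|² = (5−12)² + (7−19)² + (25−5)² = 49 + 144 + 400 = 593
|qF|² = (5−6)² + (7−17)² + (25−22)² = 1 + 100 + 9 = 110
|qG|² = (5−11)² + (7−19)² + (25−26)² = 36 + 144 + 1 = 181
|qH|² = (5−7)² + (7−7)² + (25−17)² = 4 + 0 + 64 = 68
|qJ|² = (5−14)² + (7−0)² + (25−29)² = 81 + 49 + 16 = 146
|qK|² = (5−7)² + (7−26)² + (25−19)² = 4 + 361 + 36 = 401
The smallest is to H, so q lies in the Voronoi region of H.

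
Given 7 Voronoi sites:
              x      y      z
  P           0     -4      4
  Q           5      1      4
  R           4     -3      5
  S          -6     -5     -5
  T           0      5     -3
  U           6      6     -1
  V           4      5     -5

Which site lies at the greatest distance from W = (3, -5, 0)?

Compare squared distances (the ordering matches that of the actual distances):
|WP|² = (3−0)² + (-5−(-4))² + (0−4)² = 9 + 1 + 16 = 26
|WQ|² = (3−5)² + (-5−1)² + (0−4)² = 4 + 36 + 16 = 56
|WR|² = (3−4)² + (-5−(-3))² + (0−5)² = 1 + 4 + 25 = 30
|WS|² = (3−(-6))² + (-5−(-5))² + (0−(-5))² = 81 + 0 + 25 = 106
|WT|² = (3−0)² + (-5−5)² + (0−(-3))² = 9 + 100 + 9 = 118
|WU|² = (3−6)² + (-5−6)² + (0−(-1))² = 9 + 121 + 1 = 131
|WV|² = (3−4)² + (-5−5)² + (0−(-5))² = 1 + 100 + 25 = 126
The largest is to U.

U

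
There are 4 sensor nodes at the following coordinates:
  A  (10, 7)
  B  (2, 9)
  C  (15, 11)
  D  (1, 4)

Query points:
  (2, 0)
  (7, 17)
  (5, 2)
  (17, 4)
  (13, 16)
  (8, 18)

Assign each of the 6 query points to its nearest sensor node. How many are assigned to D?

2

(2, 0) — d² to each: A:113, B:81, C:290, D:17 → nearest is D
(7, 17) — d² to each: A:109, B:89, C:100, D:205 → nearest is B
(5, 2) — d² to each: A:50, B:58, C:181, D:20 → nearest is D
(17, 4) — d² to each: A:58, B:250, C:53, D:256 → nearest is C
(13, 16) — d² to each: A:90, B:170, C:29, D:288 → nearest is C
(8, 18) — d² to each: A:125, B:117, C:98, D:245 → nearest is C
2 of the 6 points have D as nearest.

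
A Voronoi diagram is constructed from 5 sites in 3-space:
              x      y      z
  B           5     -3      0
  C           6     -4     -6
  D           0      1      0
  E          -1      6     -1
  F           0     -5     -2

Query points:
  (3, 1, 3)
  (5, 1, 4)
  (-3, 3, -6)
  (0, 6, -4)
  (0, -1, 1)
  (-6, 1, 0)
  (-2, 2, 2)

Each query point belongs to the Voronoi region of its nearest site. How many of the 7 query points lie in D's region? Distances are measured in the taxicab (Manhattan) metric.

4

(3, 1, 3) — d to each: B:9, C:17, D:6, E:13, F:14 → nearest is D
(5, 1, 4) — d to each: B:8, C:16, D:9, E:16, F:17 → nearest is B
(-3, 3, -6) — d to each: B:20, C:16, D:11, E:10, F:15 → nearest is E
(0, 6, -4) — d to each: B:18, C:18, D:9, E:4, F:13 → nearest is E
(0, -1, 1) — d to each: B:8, C:16, D:3, E:10, F:7 → nearest is D
(-6, 1, 0) — d to each: B:15, C:23, D:6, E:11, F:14 → nearest is D
(-2, 2, 2) — d to each: B:14, C:22, D:5, E:8, F:13 → nearest is D
4 of the 7 points have D as nearest.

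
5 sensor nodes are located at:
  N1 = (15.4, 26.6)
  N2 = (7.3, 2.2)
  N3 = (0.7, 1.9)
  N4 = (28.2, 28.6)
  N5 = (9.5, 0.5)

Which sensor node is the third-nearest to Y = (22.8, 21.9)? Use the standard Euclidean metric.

Squared Euclidean distances:
|YN1|² = (22.8−15.4)² + (21.9−26.6)² = 54.76 + 22.09 = 76.85
|YN2|² = (22.8−7.3)² + (21.9−2.2)² = 240.25 + 388.09 = 628.34
|YN3|² = (22.8−0.7)² + (21.9−1.9)² = 488.41 + 400 = 888.41
|YN4|² = (22.8−28.2)² + (21.9−28.6)² = 29.16 + 44.89 = 74.05
|YN5|² = (22.8−9.5)² + (21.9−0.5)² = 176.89 + 457.96 = 634.85
Sorted ascending: N4, N1, N2, N5, … — the third-nearest is N2.

N2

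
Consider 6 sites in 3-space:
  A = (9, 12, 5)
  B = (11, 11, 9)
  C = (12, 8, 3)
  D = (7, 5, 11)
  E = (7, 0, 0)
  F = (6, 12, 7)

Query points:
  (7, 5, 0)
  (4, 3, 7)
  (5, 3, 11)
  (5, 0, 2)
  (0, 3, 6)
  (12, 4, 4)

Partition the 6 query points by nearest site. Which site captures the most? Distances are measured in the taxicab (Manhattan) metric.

(7, 5, 0) — d to each: A:14, B:19, C:11, D:11, E:5, F:15 → nearest is E
(4, 3, 7) — d to each: A:16, B:17, C:17, D:9, E:13, F:11 → nearest is D
(5, 3, 11) — d to each: A:19, B:16, C:20, D:4, E:16, F:14 → nearest is D
(5, 0, 2) — d to each: A:19, B:24, C:16, D:16, E:4, F:18 → nearest is E
(0, 3, 6) — d to each: A:19, B:22, C:20, D:14, E:16, F:16 → nearest is D
(12, 4, 4) — d to each: A:12, B:13, C:5, D:13, E:13, F:17 → nearest is C
Tally — C:1, D:3, E:2. D captures the most (3).

D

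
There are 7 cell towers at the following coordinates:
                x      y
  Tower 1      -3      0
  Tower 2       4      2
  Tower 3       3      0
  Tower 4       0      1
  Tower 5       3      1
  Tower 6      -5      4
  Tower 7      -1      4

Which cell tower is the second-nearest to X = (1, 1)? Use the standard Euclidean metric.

Compare squared distances (the ordering matches that of the actual distances):
d²(X, Tower 1) = 16 + 1 = 17
d²(X, Tower 2) = 9 + 1 = 10
d²(X, Tower 3) = 4 + 1 = 5
d²(X, Tower 4) = 1 + 0 = 1
d²(X, Tower 5) = 4 + 0 = 4
d²(X, Tower 6) = 36 + 9 = 45
d²(X, Tower 7) = 4 + 9 = 13
Sorted ascending: Tower 4, Tower 5, Tower 3, … — the second-nearest is Tower 5.

Tower 5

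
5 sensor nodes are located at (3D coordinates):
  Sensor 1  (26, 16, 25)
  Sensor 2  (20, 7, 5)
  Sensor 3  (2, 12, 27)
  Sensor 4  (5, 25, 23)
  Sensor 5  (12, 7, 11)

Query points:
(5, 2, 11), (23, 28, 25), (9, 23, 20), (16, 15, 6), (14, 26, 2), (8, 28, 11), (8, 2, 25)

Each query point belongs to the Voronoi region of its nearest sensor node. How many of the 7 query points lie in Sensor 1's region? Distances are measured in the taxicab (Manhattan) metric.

1

(5, 2, 11) — d to each: Sensor 1:49, Sensor 2:26, Sensor 3:29, Sensor 4:35, Sensor 5:12 → nearest is Sensor 5
(23, 28, 25) — d to each: Sensor 1:15, Sensor 2:44, Sensor 3:39, Sensor 4:23, Sensor 5:46 → nearest is Sensor 1
(9, 23, 20) — d to each: Sensor 1:29, Sensor 2:42, Sensor 3:25, Sensor 4:9, Sensor 5:28 → nearest is Sensor 4
(16, 15, 6) — d to each: Sensor 1:30, Sensor 2:13, Sensor 3:38, Sensor 4:38, Sensor 5:17 → nearest is Sensor 2
(14, 26, 2) — d to each: Sensor 1:45, Sensor 2:28, Sensor 3:51, Sensor 4:31, Sensor 5:30 → nearest is Sensor 2
(8, 28, 11) — d to each: Sensor 1:44, Sensor 2:39, Sensor 3:38, Sensor 4:18, Sensor 5:25 → nearest is Sensor 4
(8, 2, 25) — d to each: Sensor 1:32, Sensor 2:37, Sensor 3:18, Sensor 4:28, Sensor 5:23 → nearest is Sensor 3
1 of the 7 points has Sensor 1 as nearest.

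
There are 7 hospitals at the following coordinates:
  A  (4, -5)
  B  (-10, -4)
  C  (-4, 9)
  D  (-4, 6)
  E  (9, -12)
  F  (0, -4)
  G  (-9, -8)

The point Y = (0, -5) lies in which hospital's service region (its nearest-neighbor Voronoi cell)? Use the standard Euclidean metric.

Since √ is increasing, it suffices to compare squared distances:
|YA|² = 16 + 0 = 16
|YB|² = 100 + 1 = 101
|YC|² = 16 + 196 = 212
|YD|² = 16 + 121 = 137
|YE|² = 81 + 49 = 130
|YF|² = 0 + 1 = 1
|YG|² = 81 + 9 = 90
Minimum is at F.

F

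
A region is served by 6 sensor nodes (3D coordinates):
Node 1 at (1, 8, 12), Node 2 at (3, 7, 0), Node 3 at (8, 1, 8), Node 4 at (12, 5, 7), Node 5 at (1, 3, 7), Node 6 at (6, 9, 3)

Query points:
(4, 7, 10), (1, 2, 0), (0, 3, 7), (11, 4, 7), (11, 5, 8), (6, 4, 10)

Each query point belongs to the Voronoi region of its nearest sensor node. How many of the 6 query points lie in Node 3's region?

(4, 7, 10) — d² to each: Node 1:14, Node 2:101, Node 3:56, Node 4:77, Node 5:34, Node 6:57 → nearest is Node 1
(1, 2, 0) — d² to each: Node 1:180, Node 2:29, Node 3:114, Node 4:179, Node 5:50, Node 6:83 → nearest is Node 2
(0, 3, 7) — d² to each: Node 1:51, Node 2:74, Node 3:69, Node 4:148, Node 5:1, Node 6:88 → nearest is Node 5
(11, 4, 7) — d² to each: Node 1:141, Node 2:122, Node 3:19, Node 4:2, Node 5:101, Node 6:66 → nearest is Node 4
(11, 5, 8) — d² to each: Node 1:125, Node 2:132, Node 3:25, Node 4:2, Node 5:105, Node 6:66 → nearest is Node 4
(6, 4, 10) — d² to each: Node 1:45, Node 2:118, Node 3:17, Node 4:46, Node 5:35, Node 6:74 → nearest is Node 3
1 of the 6 points has Node 3 as nearest.

1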